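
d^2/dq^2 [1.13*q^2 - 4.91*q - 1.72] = 2.26000000000000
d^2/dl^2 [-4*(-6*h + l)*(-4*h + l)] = -8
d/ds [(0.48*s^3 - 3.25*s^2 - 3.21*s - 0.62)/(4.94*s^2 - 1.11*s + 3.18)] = (2.3712*s^4 - 1.0656*s^3 + 24.0441*s^2 - 14.5444*s - 10.896)/(24.4036*s^4 - 10.9668*s^3 + 32.6505*s^2 - 7.0596*s + 10.1124)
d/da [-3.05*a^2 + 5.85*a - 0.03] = 5.85 - 6.1*a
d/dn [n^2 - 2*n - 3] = 2*n - 2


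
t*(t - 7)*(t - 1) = t^3 - 8*t^2 + 7*t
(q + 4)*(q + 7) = q^2 + 11*q + 28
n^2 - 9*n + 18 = (n - 6)*(n - 3)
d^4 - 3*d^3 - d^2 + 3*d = d*(d - 3)*(d - 1)*(d + 1)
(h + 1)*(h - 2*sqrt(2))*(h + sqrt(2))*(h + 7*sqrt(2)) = h^4 + h^3 + 6*sqrt(2)*h^3 - 18*h^2 + 6*sqrt(2)*h^2 - 28*sqrt(2)*h - 18*h - 28*sqrt(2)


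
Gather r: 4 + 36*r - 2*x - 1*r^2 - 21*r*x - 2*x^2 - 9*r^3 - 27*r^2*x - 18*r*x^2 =-9*r^3 + r^2*(-27*x - 1) + r*(-18*x^2 - 21*x + 36) - 2*x^2 - 2*x + 4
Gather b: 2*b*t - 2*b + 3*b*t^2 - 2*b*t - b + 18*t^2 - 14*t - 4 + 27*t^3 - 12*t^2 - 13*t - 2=b*(3*t^2 - 3) + 27*t^3 + 6*t^2 - 27*t - 6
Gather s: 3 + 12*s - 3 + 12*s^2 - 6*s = 12*s^2 + 6*s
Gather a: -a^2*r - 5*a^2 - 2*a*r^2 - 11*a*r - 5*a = a^2*(-r - 5) + a*(-2*r^2 - 11*r - 5)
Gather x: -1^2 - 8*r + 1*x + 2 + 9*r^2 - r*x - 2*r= 9*r^2 - 10*r + x*(1 - r) + 1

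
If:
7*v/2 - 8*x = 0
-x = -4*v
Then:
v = 0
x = 0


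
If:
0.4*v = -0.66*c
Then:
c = -0.606060606060606*v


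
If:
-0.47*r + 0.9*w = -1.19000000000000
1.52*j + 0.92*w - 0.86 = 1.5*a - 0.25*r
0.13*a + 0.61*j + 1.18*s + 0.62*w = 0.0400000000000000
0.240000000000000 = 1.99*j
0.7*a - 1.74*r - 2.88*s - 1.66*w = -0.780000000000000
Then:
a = -1.35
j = 0.12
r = -0.17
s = 0.86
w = -1.41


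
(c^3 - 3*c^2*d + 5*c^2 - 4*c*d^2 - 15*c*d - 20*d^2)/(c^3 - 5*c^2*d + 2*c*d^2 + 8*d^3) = (c + 5)/(c - 2*d)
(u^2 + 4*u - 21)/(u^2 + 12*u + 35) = (u - 3)/(u + 5)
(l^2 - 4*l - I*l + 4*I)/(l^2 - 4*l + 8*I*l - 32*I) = (l - I)/(l + 8*I)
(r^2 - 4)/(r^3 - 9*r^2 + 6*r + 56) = (r - 2)/(r^2 - 11*r + 28)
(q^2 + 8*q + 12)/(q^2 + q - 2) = (q + 6)/(q - 1)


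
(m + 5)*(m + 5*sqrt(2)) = m^2 + 5*m + 5*sqrt(2)*m + 25*sqrt(2)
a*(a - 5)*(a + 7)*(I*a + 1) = I*a^4 + a^3 + 2*I*a^3 + 2*a^2 - 35*I*a^2 - 35*a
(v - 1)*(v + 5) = v^2 + 4*v - 5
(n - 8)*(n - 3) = n^2 - 11*n + 24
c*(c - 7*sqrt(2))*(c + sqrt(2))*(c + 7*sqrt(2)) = c^4 + sqrt(2)*c^3 - 98*c^2 - 98*sqrt(2)*c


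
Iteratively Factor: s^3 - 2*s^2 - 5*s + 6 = (s + 2)*(s^2 - 4*s + 3) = (s - 1)*(s + 2)*(s - 3)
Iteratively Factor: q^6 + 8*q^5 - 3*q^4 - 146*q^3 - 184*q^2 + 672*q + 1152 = (q + 4)*(q^5 + 4*q^4 - 19*q^3 - 70*q^2 + 96*q + 288) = (q - 3)*(q + 4)*(q^4 + 7*q^3 + 2*q^2 - 64*q - 96) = (q - 3)*(q + 2)*(q + 4)*(q^3 + 5*q^2 - 8*q - 48) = (q - 3)*(q + 2)*(q + 4)^2*(q^2 + q - 12) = (q - 3)*(q + 2)*(q + 4)^3*(q - 3)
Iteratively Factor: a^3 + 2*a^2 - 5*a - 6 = (a + 1)*(a^2 + a - 6) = (a - 2)*(a + 1)*(a + 3)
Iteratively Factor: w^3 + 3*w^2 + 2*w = (w)*(w^2 + 3*w + 2) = w*(w + 1)*(w + 2)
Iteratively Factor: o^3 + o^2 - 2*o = (o)*(o^2 + o - 2) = o*(o - 1)*(o + 2)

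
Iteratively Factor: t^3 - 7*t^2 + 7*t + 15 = (t - 5)*(t^2 - 2*t - 3) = (t - 5)*(t - 3)*(t + 1)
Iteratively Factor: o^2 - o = (o)*(o - 1)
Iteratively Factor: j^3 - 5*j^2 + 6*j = (j - 2)*(j^2 - 3*j) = j*(j - 2)*(j - 3)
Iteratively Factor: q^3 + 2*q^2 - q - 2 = (q + 2)*(q^2 - 1) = (q + 1)*(q + 2)*(q - 1)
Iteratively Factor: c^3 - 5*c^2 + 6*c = (c - 3)*(c^2 - 2*c) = c*(c - 3)*(c - 2)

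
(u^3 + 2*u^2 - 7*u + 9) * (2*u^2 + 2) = 2*u^5 + 4*u^4 - 12*u^3 + 22*u^2 - 14*u + 18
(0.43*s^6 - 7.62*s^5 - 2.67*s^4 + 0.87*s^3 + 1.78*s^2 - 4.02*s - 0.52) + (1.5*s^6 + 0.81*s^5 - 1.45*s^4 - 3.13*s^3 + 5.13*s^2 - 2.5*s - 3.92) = 1.93*s^6 - 6.81*s^5 - 4.12*s^4 - 2.26*s^3 + 6.91*s^2 - 6.52*s - 4.44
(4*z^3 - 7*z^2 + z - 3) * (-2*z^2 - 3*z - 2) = -8*z^5 + 2*z^4 + 11*z^3 + 17*z^2 + 7*z + 6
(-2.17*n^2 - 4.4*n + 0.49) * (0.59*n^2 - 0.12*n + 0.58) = -1.2803*n^4 - 2.3356*n^3 - 0.4415*n^2 - 2.6108*n + 0.2842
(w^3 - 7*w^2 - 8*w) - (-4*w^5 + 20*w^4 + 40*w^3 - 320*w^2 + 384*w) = 4*w^5 - 20*w^4 - 39*w^3 + 313*w^2 - 392*w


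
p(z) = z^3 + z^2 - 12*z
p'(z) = 3*z^2 + 2*z - 12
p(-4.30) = -9.42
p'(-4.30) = 34.87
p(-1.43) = 16.28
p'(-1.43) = -8.73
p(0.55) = -6.13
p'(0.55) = -9.99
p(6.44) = 231.28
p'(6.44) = 125.30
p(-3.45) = 12.24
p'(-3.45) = 16.81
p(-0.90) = 10.88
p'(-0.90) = -11.37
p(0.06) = -0.72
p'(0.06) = -11.87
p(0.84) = -8.78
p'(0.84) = -8.20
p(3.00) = 0.00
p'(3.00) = 21.00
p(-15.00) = -2970.00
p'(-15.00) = 633.00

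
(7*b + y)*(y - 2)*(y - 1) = 7*b*y^2 - 21*b*y + 14*b + y^3 - 3*y^2 + 2*y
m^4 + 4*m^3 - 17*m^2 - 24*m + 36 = (m - 3)*(m - 1)*(m + 2)*(m + 6)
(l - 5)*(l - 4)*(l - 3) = l^3 - 12*l^2 + 47*l - 60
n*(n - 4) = n^2 - 4*n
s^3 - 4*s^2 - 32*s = s*(s - 8)*(s + 4)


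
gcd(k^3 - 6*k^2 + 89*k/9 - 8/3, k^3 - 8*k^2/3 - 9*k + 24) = k^2 - 17*k/3 + 8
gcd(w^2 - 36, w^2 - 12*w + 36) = w - 6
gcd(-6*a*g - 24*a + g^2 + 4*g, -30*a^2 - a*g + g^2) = 6*a - g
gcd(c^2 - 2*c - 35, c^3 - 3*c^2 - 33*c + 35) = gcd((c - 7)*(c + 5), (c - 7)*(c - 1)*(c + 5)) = c^2 - 2*c - 35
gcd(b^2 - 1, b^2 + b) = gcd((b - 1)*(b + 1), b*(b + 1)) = b + 1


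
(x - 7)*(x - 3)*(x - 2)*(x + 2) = x^4 - 10*x^3 + 17*x^2 + 40*x - 84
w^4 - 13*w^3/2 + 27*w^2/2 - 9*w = w*(w - 3)*(w - 2)*(w - 3/2)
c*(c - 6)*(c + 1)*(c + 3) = c^4 - 2*c^3 - 21*c^2 - 18*c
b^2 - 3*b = b*(b - 3)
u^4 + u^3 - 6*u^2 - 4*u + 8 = (u - 2)*(u - 1)*(u + 2)^2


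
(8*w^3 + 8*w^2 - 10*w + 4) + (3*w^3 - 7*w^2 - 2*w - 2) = 11*w^3 + w^2 - 12*w + 2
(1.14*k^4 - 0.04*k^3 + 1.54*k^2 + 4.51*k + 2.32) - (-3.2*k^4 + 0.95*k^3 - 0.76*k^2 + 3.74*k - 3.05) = 4.34*k^4 - 0.99*k^3 + 2.3*k^2 + 0.77*k + 5.37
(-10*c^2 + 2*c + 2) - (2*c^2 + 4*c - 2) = -12*c^2 - 2*c + 4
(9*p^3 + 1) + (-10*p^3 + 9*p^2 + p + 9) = -p^3 + 9*p^2 + p + 10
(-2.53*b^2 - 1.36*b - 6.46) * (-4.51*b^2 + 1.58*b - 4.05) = 11.4103*b^4 + 2.1362*b^3 + 37.2323*b^2 - 4.6988*b + 26.163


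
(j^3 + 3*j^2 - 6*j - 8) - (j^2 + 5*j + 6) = j^3 + 2*j^2 - 11*j - 14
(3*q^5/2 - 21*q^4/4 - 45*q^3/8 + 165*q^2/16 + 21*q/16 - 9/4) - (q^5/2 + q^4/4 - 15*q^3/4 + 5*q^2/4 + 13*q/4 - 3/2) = q^5 - 11*q^4/2 - 15*q^3/8 + 145*q^2/16 - 31*q/16 - 3/4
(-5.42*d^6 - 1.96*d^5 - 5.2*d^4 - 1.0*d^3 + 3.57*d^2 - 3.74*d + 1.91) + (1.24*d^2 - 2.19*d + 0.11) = -5.42*d^6 - 1.96*d^5 - 5.2*d^4 - 1.0*d^3 + 4.81*d^2 - 5.93*d + 2.02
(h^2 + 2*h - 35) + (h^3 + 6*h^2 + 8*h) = h^3 + 7*h^2 + 10*h - 35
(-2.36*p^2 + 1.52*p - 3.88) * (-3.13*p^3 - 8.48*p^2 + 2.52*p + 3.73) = 7.3868*p^5 + 15.2552*p^4 - 6.6924*p^3 + 27.93*p^2 - 4.108*p - 14.4724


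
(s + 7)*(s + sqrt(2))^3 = s^4 + 3*sqrt(2)*s^3 + 7*s^3 + 6*s^2 + 21*sqrt(2)*s^2 + 2*sqrt(2)*s + 42*s + 14*sqrt(2)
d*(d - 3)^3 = d^4 - 9*d^3 + 27*d^2 - 27*d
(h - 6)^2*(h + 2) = h^3 - 10*h^2 + 12*h + 72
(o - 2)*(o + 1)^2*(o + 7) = o^4 + 7*o^3 - 3*o^2 - 23*o - 14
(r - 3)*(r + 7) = r^2 + 4*r - 21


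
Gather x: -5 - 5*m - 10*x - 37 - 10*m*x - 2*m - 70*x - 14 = -7*m + x*(-10*m - 80) - 56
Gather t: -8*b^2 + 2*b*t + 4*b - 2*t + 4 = -8*b^2 + 4*b + t*(2*b - 2) + 4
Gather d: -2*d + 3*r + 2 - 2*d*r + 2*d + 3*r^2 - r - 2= -2*d*r + 3*r^2 + 2*r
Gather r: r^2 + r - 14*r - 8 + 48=r^2 - 13*r + 40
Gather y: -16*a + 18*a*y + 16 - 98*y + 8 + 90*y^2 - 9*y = -16*a + 90*y^2 + y*(18*a - 107) + 24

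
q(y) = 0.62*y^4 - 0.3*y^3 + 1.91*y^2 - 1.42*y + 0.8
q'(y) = 2.48*y^3 - 0.9*y^2 + 3.82*y - 1.42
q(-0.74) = 3.20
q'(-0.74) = -5.74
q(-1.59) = 13.05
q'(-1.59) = -19.74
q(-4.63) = 363.01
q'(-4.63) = -284.55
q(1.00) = 1.61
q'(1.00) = 3.98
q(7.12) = 1572.58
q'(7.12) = 875.29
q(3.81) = 137.17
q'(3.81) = 137.23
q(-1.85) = 19.13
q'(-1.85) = -27.27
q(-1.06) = 5.59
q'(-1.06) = -9.43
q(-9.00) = 4454.81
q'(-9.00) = -1916.62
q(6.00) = 799.76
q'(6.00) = 524.78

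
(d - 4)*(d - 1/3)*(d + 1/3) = d^3 - 4*d^2 - d/9 + 4/9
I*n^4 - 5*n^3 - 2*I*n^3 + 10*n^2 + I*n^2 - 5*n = n*(n - 1)*(n + 5*I)*(I*n - I)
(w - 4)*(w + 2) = w^2 - 2*w - 8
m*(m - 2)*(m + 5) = m^3 + 3*m^2 - 10*m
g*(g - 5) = g^2 - 5*g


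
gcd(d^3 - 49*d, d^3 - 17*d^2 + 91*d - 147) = d - 7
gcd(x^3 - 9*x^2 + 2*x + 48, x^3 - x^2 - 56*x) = x - 8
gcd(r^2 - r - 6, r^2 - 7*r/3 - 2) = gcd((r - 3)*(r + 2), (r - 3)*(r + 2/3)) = r - 3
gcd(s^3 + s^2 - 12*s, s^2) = s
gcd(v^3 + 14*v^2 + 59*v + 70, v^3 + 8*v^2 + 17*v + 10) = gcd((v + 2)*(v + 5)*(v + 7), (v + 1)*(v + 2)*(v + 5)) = v^2 + 7*v + 10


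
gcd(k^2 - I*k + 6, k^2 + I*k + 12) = k - 3*I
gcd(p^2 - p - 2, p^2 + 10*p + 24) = 1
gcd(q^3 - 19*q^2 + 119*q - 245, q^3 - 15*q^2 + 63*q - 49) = q^2 - 14*q + 49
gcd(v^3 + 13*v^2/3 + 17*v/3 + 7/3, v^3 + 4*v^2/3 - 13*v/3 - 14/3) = v^2 + 10*v/3 + 7/3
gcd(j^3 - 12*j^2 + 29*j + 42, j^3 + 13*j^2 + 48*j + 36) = j + 1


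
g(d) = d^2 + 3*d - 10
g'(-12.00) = -21.00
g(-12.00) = 98.00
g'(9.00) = 21.00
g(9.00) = 98.00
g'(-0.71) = 1.58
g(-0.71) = -11.63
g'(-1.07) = 0.86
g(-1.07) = -12.07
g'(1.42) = 5.84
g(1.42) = -3.72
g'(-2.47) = -1.94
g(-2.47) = -11.31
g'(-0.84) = 1.32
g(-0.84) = -11.81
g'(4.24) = 11.48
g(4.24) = 20.70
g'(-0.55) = 1.90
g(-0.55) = -11.35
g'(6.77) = 16.54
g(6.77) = 56.14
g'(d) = 2*d + 3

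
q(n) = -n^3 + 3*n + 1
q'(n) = 3 - 3*n^2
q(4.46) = -74.34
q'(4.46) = -56.67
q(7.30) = -366.12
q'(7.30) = -156.87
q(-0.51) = -0.40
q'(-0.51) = 2.22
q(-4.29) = 67.08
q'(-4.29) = -52.21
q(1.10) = 2.97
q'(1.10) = -0.63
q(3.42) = -28.74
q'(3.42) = -32.09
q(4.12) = -56.57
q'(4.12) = -47.92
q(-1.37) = -0.54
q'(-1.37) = -2.63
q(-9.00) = 703.00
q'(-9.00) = -240.00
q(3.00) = -17.00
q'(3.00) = -24.00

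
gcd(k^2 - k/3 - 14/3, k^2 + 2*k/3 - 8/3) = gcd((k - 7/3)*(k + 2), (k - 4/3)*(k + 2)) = k + 2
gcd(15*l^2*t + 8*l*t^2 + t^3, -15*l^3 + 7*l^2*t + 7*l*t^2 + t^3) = 15*l^2 + 8*l*t + t^2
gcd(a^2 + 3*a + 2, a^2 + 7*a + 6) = a + 1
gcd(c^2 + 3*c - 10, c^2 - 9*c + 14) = c - 2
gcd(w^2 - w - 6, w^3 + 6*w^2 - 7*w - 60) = w - 3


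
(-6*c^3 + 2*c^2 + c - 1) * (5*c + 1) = -30*c^4 + 4*c^3 + 7*c^2 - 4*c - 1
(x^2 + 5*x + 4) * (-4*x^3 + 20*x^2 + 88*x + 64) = -4*x^5 + 172*x^3 + 584*x^2 + 672*x + 256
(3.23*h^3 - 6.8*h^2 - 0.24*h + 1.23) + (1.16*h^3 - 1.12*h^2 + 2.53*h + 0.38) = 4.39*h^3 - 7.92*h^2 + 2.29*h + 1.61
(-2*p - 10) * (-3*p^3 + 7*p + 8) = 6*p^4 + 30*p^3 - 14*p^2 - 86*p - 80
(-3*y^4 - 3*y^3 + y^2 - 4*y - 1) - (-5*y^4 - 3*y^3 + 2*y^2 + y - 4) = 2*y^4 - y^2 - 5*y + 3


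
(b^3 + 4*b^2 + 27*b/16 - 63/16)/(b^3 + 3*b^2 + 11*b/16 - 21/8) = (b + 3)/(b + 2)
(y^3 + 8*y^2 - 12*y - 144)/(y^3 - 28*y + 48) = (y + 6)/(y - 2)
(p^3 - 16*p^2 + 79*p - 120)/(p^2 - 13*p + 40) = p - 3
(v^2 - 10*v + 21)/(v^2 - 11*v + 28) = (v - 3)/(v - 4)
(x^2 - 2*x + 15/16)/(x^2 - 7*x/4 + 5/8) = (4*x - 3)/(2*(2*x - 1))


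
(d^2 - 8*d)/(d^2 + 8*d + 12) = d*(d - 8)/(d^2 + 8*d + 12)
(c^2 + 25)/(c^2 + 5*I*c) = (c - 5*I)/c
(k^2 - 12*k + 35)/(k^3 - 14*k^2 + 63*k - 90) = (k - 7)/(k^2 - 9*k + 18)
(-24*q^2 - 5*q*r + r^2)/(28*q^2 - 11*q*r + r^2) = (-24*q^2 - 5*q*r + r^2)/(28*q^2 - 11*q*r + r^2)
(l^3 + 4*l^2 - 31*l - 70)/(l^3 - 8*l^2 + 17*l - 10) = (l^2 + 9*l + 14)/(l^2 - 3*l + 2)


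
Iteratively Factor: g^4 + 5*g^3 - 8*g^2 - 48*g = (g + 4)*(g^3 + g^2 - 12*g) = (g + 4)^2*(g^2 - 3*g) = (g - 3)*(g + 4)^2*(g)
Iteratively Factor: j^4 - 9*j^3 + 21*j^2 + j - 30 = (j + 1)*(j^3 - 10*j^2 + 31*j - 30) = (j - 5)*(j + 1)*(j^2 - 5*j + 6) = (j - 5)*(j - 2)*(j + 1)*(j - 3)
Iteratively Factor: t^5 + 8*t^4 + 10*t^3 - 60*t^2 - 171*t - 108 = (t - 3)*(t^4 + 11*t^3 + 43*t^2 + 69*t + 36) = (t - 3)*(t + 3)*(t^3 + 8*t^2 + 19*t + 12) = (t - 3)*(t + 1)*(t + 3)*(t^2 + 7*t + 12) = (t - 3)*(t + 1)*(t + 3)^2*(t + 4)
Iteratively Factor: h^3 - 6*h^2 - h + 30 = (h + 2)*(h^2 - 8*h + 15) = (h - 3)*(h + 2)*(h - 5)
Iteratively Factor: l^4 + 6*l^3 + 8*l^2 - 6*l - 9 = (l + 3)*(l^3 + 3*l^2 - l - 3) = (l + 3)^2*(l^2 - 1) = (l - 1)*(l + 3)^2*(l + 1)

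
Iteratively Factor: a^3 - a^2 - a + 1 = (a + 1)*(a^2 - 2*a + 1) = (a - 1)*(a + 1)*(a - 1)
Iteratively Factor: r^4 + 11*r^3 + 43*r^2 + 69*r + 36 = (r + 1)*(r^3 + 10*r^2 + 33*r + 36) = (r + 1)*(r + 3)*(r^2 + 7*r + 12) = (r + 1)*(r + 3)*(r + 4)*(r + 3)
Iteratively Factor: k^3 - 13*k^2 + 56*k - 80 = (k - 4)*(k^2 - 9*k + 20) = (k - 5)*(k - 4)*(k - 4)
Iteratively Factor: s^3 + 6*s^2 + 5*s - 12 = (s - 1)*(s^2 + 7*s + 12) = (s - 1)*(s + 3)*(s + 4)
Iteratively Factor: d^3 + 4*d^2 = (d + 4)*(d^2) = d*(d + 4)*(d)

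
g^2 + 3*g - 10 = (g - 2)*(g + 5)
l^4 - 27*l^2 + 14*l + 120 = (l - 4)*(l - 3)*(l + 2)*(l + 5)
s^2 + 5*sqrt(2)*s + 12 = (s + 2*sqrt(2))*(s + 3*sqrt(2))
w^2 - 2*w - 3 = (w - 3)*(w + 1)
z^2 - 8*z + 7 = (z - 7)*(z - 1)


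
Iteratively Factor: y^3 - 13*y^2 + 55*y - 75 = (y - 3)*(y^2 - 10*y + 25) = (y - 5)*(y - 3)*(y - 5)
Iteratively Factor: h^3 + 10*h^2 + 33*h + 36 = (h + 3)*(h^2 + 7*h + 12) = (h + 3)^2*(h + 4)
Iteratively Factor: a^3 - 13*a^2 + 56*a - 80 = (a - 4)*(a^2 - 9*a + 20) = (a - 5)*(a - 4)*(a - 4)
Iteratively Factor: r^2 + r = (r)*(r + 1)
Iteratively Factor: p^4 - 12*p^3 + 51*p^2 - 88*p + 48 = (p - 4)*(p^3 - 8*p^2 + 19*p - 12) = (p - 4)^2*(p^2 - 4*p + 3) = (p - 4)^2*(p - 3)*(p - 1)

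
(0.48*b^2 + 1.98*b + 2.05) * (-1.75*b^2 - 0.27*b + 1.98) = -0.84*b^4 - 3.5946*b^3 - 3.1717*b^2 + 3.3669*b + 4.059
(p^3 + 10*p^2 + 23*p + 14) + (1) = p^3 + 10*p^2 + 23*p + 15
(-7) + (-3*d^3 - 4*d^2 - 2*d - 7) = -3*d^3 - 4*d^2 - 2*d - 14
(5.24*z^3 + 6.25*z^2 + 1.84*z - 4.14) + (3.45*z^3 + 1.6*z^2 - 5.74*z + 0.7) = 8.69*z^3 + 7.85*z^2 - 3.9*z - 3.44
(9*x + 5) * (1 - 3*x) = -27*x^2 - 6*x + 5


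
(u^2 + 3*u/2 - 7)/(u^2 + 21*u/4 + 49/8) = 4*(u - 2)/(4*u + 7)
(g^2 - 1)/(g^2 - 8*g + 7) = (g + 1)/(g - 7)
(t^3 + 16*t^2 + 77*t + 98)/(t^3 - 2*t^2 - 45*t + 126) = (t^2 + 9*t + 14)/(t^2 - 9*t + 18)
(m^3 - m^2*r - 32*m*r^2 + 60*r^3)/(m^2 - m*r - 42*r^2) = (-m^2 + 7*m*r - 10*r^2)/(-m + 7*r)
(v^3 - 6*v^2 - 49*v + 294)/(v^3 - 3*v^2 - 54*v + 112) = (v^2 - 13*v + 42)/(v^2 - 10*v + 16)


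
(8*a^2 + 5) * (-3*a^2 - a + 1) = -24*a^4 - 8*a^3 - 7*a^2 - 5*a + 5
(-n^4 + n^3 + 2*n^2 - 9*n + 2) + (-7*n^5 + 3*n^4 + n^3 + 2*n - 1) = -7*n^5 + 2*n^4 + 2*n^3 + 2*n^2 - 7*n + 1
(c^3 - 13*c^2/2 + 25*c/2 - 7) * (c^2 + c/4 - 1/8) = c^5 - 25*c^4/4 + 43*c^3/4 - 49*c^2/16 - 53*c/16 + 7/8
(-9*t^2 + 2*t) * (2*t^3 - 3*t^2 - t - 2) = -18*t^5 + 31*t^4 + 3*t^3 + 16*t^2 - 4*t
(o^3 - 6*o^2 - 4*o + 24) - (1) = o^3 - 6*o^2 - 4*o + 23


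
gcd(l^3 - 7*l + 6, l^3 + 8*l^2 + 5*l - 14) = l - 1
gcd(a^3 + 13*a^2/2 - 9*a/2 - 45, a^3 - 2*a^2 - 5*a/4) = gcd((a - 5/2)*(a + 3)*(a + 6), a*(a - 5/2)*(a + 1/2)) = a - 5/2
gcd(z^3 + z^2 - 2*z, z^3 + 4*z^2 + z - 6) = z^2 + z - 2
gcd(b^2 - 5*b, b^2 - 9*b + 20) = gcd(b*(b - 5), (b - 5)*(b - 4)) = b - 5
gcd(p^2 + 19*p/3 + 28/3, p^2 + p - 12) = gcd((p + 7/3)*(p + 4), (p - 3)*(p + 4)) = p + 4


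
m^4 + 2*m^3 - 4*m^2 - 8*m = m*(m - 2)*(m + 2)^2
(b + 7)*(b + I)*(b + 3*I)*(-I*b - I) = -I*b^4 + 4*b^3 - 8*I*b^3 + 32*b^2 - 4*I*b^2 + 28*b + 24*I*b + 21*I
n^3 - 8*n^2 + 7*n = n*(n - 7)*(n - 1)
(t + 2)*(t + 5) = t^2 + 7*t + 10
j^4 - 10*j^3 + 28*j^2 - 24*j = j*(j - 6)*(j - 2)^2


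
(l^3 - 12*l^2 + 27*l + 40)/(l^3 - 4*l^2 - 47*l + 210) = (l^2 - 7*l - 8)/(l^2 + l - 42)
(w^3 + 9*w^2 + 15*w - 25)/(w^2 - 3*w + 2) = (w^2 + 10*w + 25)/(w - 2)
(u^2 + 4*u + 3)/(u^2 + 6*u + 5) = (u + 3)/(u + 5)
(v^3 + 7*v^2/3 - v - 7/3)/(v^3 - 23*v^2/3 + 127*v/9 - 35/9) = 3*(3*v^3 + 7*v^2 - 3*v - 7)/(9*v^3 - 69*v^2 + 127*v - 35)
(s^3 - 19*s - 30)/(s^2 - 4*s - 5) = (s^2 + 5*s + 6)/(s + 1)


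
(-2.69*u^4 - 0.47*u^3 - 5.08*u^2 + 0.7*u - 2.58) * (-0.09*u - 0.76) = 0.2421*u^5 + 2.0867*u^4 + 0.8144*u^3 + 3.7978*u^2 - 0.2998*u + 1.9608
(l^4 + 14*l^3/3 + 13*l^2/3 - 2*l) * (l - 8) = l^5 - 10*l^4/3 - 33*l^3 - 110*l^2/3 + 16*l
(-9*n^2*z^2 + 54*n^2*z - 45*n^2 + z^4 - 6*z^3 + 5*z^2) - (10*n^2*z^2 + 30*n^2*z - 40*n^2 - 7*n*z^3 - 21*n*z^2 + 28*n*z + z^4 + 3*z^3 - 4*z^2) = -19*n^2*z^2 + 24*n^2*z - 5*n^2 + 7*n*z^3 + 21*n*z^2 - 28*n*z - 9*z^3 + 9*z^2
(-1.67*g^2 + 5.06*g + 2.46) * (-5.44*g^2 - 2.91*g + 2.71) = 9.0848*g^4 - 22.6667*g^3 - 32.6327*g^2 + 6.554*g + 6.6666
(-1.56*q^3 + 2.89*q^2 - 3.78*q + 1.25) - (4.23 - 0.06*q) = -1.56*q^3 + 2.89*q^2 - 3.72*q - 2.98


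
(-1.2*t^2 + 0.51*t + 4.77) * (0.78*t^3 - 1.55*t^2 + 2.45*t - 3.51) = -0.936*t^5 + 2.2578*t^4 - 0.00990000000000046*t^3 - 1.932*t^2 + 9.8964*t - 16.7427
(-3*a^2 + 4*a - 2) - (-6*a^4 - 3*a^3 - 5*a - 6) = 6*a^4 + 3*a^3 - 3*a^2 + 9*a + 4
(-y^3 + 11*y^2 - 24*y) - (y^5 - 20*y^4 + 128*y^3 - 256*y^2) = -y^5 + 20*y^4 - 129*y^3 + 267*y^2 - 24*y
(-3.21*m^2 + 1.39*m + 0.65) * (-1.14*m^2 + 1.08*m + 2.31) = 3.6594*m^4 - 5.0514*m^3 - 6.6549*m^2 + 3.9129*m + 1.5015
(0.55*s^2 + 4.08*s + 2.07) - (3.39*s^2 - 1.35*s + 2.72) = -2.84*s^2 + 5.43*s - 0.65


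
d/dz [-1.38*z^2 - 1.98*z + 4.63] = -2.76*z - 1.98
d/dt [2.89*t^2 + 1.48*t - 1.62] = 5.78*t + 1.48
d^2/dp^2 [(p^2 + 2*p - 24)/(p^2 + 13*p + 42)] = -22/(p^3 + 21*p^2 + 147*p + 343)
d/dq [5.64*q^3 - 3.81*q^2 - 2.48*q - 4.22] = 16.92*q^2 - 7.62*q - 2.48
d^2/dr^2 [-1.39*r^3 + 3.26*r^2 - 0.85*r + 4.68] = 6.52 - 8.34*r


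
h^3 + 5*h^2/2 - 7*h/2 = h*(h - 1)*(h + 7/2)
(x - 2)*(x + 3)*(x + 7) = x^3 + 8*x^2 + x - 42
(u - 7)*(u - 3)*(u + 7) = u^3 - 3*u^2 - 49*u + 147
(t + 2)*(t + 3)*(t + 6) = t^3 + 11*t^2 + 36*t + 36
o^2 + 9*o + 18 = (o + 3)*(o + 6)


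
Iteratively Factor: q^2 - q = (q)*(q - 1)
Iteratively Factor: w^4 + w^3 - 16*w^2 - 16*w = (w - 4)*(w^3 + 5*w^2 + 4*w) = (w - 4)*(w + 4)*(w^2 + w) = w*(w - 4)*(w + 4)*(w + 1)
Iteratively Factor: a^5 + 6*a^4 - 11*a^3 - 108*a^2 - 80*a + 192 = (a + 4)*(a^4 + 2*a^3 - 19*a^2 - 32*a + 48) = (a - 1)*(a + 4)*(a^3 + 3*a^2 - 16*a - 48) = (a - 4)*(a - 1)*(a + 4)*(a^2 + 7*a + 12) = (a - 4)*(a - 1)*(a + 3)*(a + 4)*(a + 4)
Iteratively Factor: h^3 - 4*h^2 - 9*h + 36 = (h - 3)*(h^2 - h - 12) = (h - 3)*(h + 3)*(h - 4)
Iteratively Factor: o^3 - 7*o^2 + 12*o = (o)*(o^2 - 7*o + 12) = o*(o - 3)*(o - 4)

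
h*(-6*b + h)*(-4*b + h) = 24*b^2*h - 10*b*h^2 + h^3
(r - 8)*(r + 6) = r^2 - 2*r - 48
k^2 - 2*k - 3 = (k - 3)*(k + 1)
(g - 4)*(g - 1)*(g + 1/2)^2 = g^4 - 4*g^3 - 3*g^2/4 + 11*g/4 + 1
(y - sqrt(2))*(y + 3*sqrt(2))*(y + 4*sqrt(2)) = y^3 + 6*sqrt(2)*y^2 + 10*y - 24*sqrt(2)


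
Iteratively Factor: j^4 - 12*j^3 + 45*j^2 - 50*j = (j)*(j^3 - 12*j^2 + 45*j - 50) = j*(j - 5)*(j^2 - 7*j + 10) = j*(j - 5)^2*(j - 2)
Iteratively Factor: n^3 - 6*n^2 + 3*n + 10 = (n - 2)*(n^2 - 4*n - 5) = (n - 2)*(n + 1)*(n - 5)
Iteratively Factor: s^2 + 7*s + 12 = (s + 3)*(s + 4)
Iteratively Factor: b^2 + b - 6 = (b + 3)*(b - 2)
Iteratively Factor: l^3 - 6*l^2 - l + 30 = (l - 3)*(l^2 - 3*l - 10) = (l - 5)*(l - 3)*(l + 2)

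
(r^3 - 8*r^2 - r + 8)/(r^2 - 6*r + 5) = (r^2 - 7*r - 8)/(r - 5)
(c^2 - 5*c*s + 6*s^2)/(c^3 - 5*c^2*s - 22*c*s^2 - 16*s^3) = (-c^2 + 5*c*s - 6*s^2)/(-c^3 + 5*c^2*s + 22*c*s^2 + 16*s^3)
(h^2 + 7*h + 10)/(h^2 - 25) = (h + 2)/(h - 5)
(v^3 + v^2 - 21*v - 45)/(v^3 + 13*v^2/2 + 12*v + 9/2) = 2*(v - 5)/(2*v + 1)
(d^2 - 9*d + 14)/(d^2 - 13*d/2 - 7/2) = 2*(d - 2)/(2*d + 1)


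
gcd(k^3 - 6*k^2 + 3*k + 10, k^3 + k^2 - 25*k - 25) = k^2 - 4*k - 5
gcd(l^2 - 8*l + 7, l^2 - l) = l - 1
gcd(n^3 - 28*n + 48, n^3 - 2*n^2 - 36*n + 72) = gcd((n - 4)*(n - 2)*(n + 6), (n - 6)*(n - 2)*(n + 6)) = n^2 + 4*n - 12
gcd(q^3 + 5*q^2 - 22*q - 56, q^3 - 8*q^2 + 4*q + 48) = q^2 - 2*q - 8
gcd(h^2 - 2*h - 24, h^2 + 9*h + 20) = h + 4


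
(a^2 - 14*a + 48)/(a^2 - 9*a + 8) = (a - 6)/(a - 1)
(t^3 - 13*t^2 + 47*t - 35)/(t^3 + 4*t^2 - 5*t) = (t^2 - 12*t + 35)/(t*(t + 5))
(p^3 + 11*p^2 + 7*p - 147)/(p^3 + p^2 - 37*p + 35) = (p^2 + 4*p - 21)/(p^2 - 6*p + 5)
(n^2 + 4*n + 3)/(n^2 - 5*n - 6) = (n + 3)/(n - 6)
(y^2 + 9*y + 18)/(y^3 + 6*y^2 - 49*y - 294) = (y + 3)/(y^2 - 49)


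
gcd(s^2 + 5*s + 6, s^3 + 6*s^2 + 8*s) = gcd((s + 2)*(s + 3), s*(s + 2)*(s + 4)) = s + 2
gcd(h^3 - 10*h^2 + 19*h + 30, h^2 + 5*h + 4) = h + 1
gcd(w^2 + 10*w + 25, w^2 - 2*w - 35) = w + 5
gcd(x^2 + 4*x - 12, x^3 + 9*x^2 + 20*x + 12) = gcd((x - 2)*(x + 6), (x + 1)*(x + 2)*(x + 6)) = x + 6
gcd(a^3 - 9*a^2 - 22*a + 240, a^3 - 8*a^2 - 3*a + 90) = a - 6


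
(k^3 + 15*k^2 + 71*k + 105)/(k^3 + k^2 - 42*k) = (k^2 + 8*k + 15)/(k*(k - 6))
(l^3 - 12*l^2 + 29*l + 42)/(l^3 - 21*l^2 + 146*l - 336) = (l + 1)/(l - 8)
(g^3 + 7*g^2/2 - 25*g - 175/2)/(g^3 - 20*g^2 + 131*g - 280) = (2*g^2 + 17*g + 35)/(2*(g^2 - 15*g + 56))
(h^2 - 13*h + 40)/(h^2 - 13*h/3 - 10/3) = 3*(h - 8)/(3*h + 2)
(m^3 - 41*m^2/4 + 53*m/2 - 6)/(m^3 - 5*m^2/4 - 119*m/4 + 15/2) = (m - 4)/(m + 5)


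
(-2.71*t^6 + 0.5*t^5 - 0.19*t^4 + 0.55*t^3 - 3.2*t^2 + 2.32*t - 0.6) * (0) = 0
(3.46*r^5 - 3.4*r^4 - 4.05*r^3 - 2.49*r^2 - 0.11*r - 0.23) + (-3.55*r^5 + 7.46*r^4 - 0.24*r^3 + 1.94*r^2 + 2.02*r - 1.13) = -0.0899999999999999*r^5 + 4.06*r^4 - 4.29*r^3 - 0.55*r^2 + 1.91*r - 1.36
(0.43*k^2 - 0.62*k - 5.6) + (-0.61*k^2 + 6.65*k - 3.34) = -0.18*k^2 + 6.03*k - 8.94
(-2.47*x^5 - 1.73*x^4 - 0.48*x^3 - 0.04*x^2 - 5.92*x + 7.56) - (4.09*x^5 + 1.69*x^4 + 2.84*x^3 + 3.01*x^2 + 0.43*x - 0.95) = -6.56*x^5 - 3.42*x^4 - 3.32*x^3 - 3.05*x^2 - 6.35*x + 8.51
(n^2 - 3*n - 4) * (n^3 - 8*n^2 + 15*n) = n^5 - 11*n^4 + 35*n^3 - 13*n^2 - 60*n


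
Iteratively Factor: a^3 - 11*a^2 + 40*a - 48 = (a - 3)*(a^2 - 8*a + 16) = (a - 4)*(a - 3)*(a - 4)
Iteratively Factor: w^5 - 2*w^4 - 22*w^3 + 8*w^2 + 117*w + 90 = (w + 3)*(w^4 - 5*w^3 - 7*w^2 + 29*w + 30) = (w + 1)*(w + 3)*(w^3 - 6*w^2 - w + 30) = (w + 1)*(w + 2)*(w + 3)*(w^2 - 8*w + 15) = (w - 5)*(w + 1)*(w + 2)*(w + 3)*(w - 3)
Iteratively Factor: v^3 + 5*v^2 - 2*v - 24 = (v - 2)*(v^2 + 7*v + 12) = (v - 2)*(v + 4)*(v + 3)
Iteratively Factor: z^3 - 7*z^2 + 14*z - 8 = (z - 4)*(z^2 - 3*z + 2) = (z - 4)*(z - 2)*(z - 1)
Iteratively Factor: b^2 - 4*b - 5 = (b + 1)*(b - 5)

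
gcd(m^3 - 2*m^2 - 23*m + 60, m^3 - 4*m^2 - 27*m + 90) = m^2 + 2*m - 15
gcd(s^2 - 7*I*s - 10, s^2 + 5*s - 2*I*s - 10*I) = s - 2*I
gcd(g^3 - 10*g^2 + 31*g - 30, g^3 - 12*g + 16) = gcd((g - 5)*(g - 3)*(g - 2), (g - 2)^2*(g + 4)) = g - 2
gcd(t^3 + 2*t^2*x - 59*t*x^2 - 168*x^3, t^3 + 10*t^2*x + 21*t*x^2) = t^2 + 10*t*x + 21*x^2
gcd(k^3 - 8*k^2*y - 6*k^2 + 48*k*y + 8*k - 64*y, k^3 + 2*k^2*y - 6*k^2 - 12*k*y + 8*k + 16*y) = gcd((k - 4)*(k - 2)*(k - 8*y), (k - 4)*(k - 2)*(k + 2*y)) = k^2 - 6*k + 8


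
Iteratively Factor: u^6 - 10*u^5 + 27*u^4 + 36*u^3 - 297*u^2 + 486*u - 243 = (u + 3)*(u^5 - 13*u^4 + 66*u^3 - 162*u^2 + 189*u - 81) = (u - 3)*(u + 3)*(u^4 - 10*u^3 + 36*u^2 - 54*u + 27) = (u - 3)*(u - 1)*(u + 3)*(u^3 - 9*u^2 + 27*u - 27) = (u - 3)^2*(u - 1)*(u + 3)*(u^2 - 6*u + 9) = (u - 3)^3*(u - 1)*(u + 3)*(u - 3)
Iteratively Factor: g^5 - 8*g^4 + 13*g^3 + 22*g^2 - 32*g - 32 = (g - 2)*(g^4 - 6*g^3 + g^2 + 24*g + 16) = (g - 2)*(g + 1)*(g^3 - 7*g^2 + 8*g + 16) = (g - 2)*(g + 1)^2*(g^2 - 8*g + 16) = (g - 4)*(g - 2)*(g + 1)^2*(g - 4)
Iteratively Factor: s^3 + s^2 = (s)*(s^2 + s) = s*(s + 1)*(s)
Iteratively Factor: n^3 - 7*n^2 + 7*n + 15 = (n - 3)*(n^2 - 4*n - 5) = (n - 5)*(n - 3)*(n + 1)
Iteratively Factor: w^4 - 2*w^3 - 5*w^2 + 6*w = (w)*(w^3 - 2*w^2 - 5*w + 6) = w*(w - 1)*(w^2 - w - 6) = w*(w - 1)*(w + 2)*(w - 3)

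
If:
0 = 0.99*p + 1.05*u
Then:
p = -1.06060606060606*u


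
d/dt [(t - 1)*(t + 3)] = 2*t + 2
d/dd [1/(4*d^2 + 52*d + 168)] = (-2*d - 13)/(4*(d^2 + 13*d + 42)^2)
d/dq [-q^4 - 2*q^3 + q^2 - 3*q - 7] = -4*q^3 - 6*q^2 + 2*q - 3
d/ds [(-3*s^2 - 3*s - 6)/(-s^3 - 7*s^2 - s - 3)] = 3*(-s^4 - 2*s^3 - 12*s^2 - 22*s + 1)/(s^6 + 14*s^5 + 51*s^4 + 20*s^3 + 43*s^2 + 6*s + 9)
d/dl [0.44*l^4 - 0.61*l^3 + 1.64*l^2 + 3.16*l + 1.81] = 1.76*l^3 - 1.83*l^2 + 3.28*l + 3.16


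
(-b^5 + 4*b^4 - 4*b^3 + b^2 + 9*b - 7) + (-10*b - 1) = -b^5 + 4*b^4 - 4*b^3 + b^2 - b - 8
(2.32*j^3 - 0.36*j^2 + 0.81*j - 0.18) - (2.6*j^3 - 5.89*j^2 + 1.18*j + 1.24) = -0.28*j^3 + 5.53*j^2 - 0.37*j - 1.42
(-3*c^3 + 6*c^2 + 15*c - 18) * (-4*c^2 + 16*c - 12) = 12*c^5 - 72*c^4 + 72*c^3 + 240*c^2 - 468*c + 216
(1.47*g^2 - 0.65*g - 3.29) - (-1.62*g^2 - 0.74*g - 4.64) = 3.09*g^2 + 0.09*g + 1.35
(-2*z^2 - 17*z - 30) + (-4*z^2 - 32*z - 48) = -6*z^2 - 49*z - 78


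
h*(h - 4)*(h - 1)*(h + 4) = h^4 - h^3 - 16*h^2 + 16*h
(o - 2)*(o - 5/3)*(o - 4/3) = o^3 - 5*o^2 + 74*o/9 - 40/9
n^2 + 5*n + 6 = (n + 2)*(n + 3)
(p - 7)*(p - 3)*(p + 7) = p^3 - 3*p^2 - 49*p + 147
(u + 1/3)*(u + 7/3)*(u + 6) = u^3 + 26*u^2/3 + 151*u/9 + 14/3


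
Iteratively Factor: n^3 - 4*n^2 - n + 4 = (n - 4)*(n^2 - 1) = (n - 4)*(n + 1)*(n - 1)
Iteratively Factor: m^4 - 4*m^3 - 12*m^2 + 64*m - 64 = (m + 4)*(m^3 - 8*m^2 + 20*m - 16) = (m - 4)*(m + 4)*(m^2 - 4*m + 4) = (m - 4)*(m - 2)*(m + 4)*(m - 2)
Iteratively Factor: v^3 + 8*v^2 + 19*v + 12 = (v + 1)*(v^2 + 7*v + 12) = (v + 1)*(v + 3)*(v + 4)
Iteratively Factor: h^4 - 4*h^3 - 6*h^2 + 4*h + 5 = (h - 1)*(h^3 - 3*h^2 - 9*h - 5) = (h - 1)*(h + 1)*(h^2 - 4*h - 5) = (h - 1)*(h + 1)^2*(h - 5)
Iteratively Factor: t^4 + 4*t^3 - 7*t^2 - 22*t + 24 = (t - 2)*(t^3 + 6*t^2 + 5*t - 12) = (t - 2)*(t + 3)*(t^2 + 3*t - 4) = (t - 2)*(t - 1)*(t + 3)*(t + 4)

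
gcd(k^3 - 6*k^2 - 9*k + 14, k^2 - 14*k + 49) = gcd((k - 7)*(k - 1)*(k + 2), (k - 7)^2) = k - 7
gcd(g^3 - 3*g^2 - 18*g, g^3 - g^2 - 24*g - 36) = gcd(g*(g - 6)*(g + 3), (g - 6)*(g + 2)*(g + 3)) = g^2 - 3*g - 18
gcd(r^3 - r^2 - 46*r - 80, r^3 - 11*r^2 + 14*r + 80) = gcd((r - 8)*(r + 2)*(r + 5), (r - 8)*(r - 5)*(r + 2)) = r^2 - 6*r - 16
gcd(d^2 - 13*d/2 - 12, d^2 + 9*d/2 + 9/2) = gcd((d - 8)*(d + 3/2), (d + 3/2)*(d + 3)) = d + 3/2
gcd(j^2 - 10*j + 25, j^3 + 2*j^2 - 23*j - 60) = j - 5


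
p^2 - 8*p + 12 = (p - 6)*(p - 2)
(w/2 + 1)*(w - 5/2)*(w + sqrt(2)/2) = w^3/2 - w^2/4 + sqrt(2)*w^2/4 - 5*w/2 - sqrt(2)*w/8 - 5*sqrt(2)/4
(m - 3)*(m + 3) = m^2 - 9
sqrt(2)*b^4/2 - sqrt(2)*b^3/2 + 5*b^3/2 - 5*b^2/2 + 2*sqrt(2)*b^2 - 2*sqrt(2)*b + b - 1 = (b - 1)*(b + sqrt(2)/2)*(b + sqrt(2))*(sqrt(2)*b/2 + 1)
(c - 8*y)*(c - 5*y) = c^2 - 13*c*y + 40*y^2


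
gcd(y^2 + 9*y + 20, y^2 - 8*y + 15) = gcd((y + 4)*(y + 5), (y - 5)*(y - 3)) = 1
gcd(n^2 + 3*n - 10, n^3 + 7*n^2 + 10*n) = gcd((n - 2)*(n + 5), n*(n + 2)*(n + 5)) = n + 5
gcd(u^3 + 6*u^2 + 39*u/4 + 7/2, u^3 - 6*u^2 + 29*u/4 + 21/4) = u + 1/2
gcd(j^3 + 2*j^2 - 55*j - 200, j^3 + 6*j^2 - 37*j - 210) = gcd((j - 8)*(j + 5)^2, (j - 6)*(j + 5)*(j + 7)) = j + 5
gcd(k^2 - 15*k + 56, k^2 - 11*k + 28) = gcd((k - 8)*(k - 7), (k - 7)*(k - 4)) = k - 7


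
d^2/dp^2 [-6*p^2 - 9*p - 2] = -12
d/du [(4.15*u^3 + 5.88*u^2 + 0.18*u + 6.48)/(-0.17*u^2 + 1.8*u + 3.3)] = (-0.7055*u^4 + 14.94*u^3 + 51.6996*u^2 + 41.0112*u - 11.07)/(0.0289*u^4 - 0.612*u^3 + 2.118*u^2 + 11.88*u + 10.89)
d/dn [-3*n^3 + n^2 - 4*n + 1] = -9*n^2 + 2*n - 4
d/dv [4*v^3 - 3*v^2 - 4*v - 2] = 12*v^2 - 6*v - 4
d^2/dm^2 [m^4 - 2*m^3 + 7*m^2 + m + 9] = 12*m^2 - 12*m + 14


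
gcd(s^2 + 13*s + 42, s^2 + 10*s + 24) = s + 6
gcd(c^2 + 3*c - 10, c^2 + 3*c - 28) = 1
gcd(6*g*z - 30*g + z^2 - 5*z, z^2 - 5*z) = z - 5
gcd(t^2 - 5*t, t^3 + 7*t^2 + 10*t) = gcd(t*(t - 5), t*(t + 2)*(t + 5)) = t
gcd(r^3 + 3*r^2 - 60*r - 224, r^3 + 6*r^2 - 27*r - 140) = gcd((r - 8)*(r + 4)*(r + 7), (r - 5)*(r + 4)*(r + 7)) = r^2 + 11*r + 28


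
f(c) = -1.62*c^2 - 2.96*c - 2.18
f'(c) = -3.24*c - 2.96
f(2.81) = -23.29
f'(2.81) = -12.06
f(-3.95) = -15.76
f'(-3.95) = 9.84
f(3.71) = -35.46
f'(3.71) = -14.98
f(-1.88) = -2.34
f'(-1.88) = 3.13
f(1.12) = -7.53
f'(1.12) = -6.59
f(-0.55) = -1.04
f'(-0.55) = -1.18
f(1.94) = -14.02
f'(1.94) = -9.25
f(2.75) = -22.57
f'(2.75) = -11.87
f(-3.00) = -7.88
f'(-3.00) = 6.76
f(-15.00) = -322.28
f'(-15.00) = 45.64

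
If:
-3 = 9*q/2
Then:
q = -2/3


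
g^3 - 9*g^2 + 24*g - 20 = (g - 5)*(g - 2)^2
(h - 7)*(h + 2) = h^2 - 5*h - 14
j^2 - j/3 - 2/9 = (j - 2/3)*(j + 1/3)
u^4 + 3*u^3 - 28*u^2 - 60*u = u*(u - 5)*(u + 2)*(u + 6)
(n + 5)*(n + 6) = n^2 + 11*n + 30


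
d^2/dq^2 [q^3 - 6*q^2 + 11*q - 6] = 6*q - 12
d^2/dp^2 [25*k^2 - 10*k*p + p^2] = 2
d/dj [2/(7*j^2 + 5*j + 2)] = 2*(-14*j - 5)/(7*j^2 + 5*j + 2)^2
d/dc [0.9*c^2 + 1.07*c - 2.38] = 1.8*c + 1.07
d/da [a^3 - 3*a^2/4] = 3*a*(2*a - 1)/2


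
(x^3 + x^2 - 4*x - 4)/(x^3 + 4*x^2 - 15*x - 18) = (x^2 - 4)/(x^2 + 3*x - 18)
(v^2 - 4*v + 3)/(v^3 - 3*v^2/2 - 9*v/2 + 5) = 2*(v - 3)/(2*v^2 - v - 10)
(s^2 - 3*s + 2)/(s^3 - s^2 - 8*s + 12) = (s - 1)/(s^2 + s - 6)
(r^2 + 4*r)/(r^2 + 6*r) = (r + 4)/(r + 6)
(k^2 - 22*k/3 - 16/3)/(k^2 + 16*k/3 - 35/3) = (3*k^2 - 22*k - 16)/(3*k^2 + 16*k - 35)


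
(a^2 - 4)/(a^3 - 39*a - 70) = (a - 2)/(a^2 - 2*a - 35)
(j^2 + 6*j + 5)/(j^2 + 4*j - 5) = (j + 1)/(j - 1)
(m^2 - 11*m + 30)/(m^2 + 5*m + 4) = (m^2 - 11*m + 30)/(m^2 + 5*m + 4)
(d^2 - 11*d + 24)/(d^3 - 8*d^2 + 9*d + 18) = (d - 8)/(d^2 - 5*d - 6)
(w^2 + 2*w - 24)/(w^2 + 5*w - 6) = (w - 4)/(w - 1)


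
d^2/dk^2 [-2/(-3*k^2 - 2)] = 12*(9*k^2 - 2)/(3*k^2 + 2)^3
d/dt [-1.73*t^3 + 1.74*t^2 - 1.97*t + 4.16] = -5.19*t^2 + 3.48*t - 1.97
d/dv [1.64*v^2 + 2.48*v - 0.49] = 3.28*v + 2.48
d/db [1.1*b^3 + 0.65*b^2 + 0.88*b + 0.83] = 3.3*b^2 + 1.3*b + 0.88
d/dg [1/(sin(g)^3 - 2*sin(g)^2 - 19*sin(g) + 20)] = (-3*sin(g)^2 + 4*sin(g) + 19)*cos(g)/(sin(g)^3 - 2*sin(g)^2 - 19*sin(g) + 20)^2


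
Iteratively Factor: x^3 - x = (x + 1)*(x^2 - x) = x*(x + 1)*(x - 1)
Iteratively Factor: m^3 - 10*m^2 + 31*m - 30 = (m - 2)*(m^2 - 8*m + 15) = (m - 3)*(m - 2)*(m - 5)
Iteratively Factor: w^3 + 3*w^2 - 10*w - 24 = (w + 4)*(w^2 - w - 6) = (w - 3)*(w + 4)*(w + 2)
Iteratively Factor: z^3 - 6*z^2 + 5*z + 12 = (z - 3)*(z^2 - 3*z - 4) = (z - 3)*(z + 1)*(z - 4)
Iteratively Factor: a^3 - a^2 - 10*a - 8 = (a + 1)*(a^2 - 2*a - 8) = (a - 4)*(a + 1)*(a + 2)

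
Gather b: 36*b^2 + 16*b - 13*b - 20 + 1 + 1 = 36*b^2 + 3*b - 18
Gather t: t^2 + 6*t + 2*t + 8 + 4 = t^2 + 8*t + 12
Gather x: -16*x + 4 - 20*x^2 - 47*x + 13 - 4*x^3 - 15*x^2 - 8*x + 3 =-4*x^3 - 35*x^2 - 71*x + 20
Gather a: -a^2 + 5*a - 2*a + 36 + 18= -a^2 + 3*a + 54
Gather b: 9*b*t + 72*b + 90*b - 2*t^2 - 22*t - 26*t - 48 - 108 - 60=b*(9*t + 162) - 2*t^2 - 48*t - 216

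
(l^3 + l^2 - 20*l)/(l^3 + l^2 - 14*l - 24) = l*(l + 5)/(l^2 + 5*l + 6)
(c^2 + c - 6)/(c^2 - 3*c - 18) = (c - 2)/(c - 6)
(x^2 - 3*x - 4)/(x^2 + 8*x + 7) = (x - 4)/(x + 7)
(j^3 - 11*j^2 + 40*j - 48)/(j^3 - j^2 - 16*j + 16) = (j^2 - 7*j + 12)/(j^2 + 3*j - 4)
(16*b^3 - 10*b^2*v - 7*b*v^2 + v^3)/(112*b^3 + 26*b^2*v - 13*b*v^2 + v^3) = (-b + v)/(-7*b + v)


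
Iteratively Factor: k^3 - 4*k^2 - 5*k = (k - 5)*(k^2 + k) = (k - 5)*(k + 1)*(k)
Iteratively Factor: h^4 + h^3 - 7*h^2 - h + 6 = (h + 3)*(h^3 - 2*h^2 - h + 2) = (h - 1)*(h + 3)*(h^2 - h - 2) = (h - 1)*(h + 1)*(h + 3)*(h - 2)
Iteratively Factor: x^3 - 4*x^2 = (x)*(x^2 - 4*x) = x*(x - 4)*(x)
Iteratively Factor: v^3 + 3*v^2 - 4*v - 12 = (v + 2)*(v^2 + v - 6) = (v - 2)*(v + 2)*(v + 3)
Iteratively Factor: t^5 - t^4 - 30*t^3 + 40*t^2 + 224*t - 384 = (t - 4)*(t^4 + 3*t^3 - 18*t^2 - 32*t + 96) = (t - 4)*(t - 2)*(t^3 + 5*t^2 - 8*t - 48) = (t - 4)*(t - 2)*(t + 4)*(t^2 + t - 12) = (t - 4)*(t - 2)*(t + 4)^2*(t - 3)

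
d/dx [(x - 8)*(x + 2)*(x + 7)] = 3*x^2 + 2*x - 58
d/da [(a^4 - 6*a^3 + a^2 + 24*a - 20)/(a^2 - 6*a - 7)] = 2*(a^5 - 12*a^4 + 22*a^3 + 48*a^2 + 13*a - 144)/(a^4 - 12*a^3 + 22*a^2 + 84*a + 49)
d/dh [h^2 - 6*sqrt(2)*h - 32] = 2*h - 6*sqrt(2)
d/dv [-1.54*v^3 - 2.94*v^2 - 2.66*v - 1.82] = -4.62*v^2 - 5.88*v - 2.66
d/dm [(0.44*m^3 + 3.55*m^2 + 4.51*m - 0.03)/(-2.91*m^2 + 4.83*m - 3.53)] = (-1.2804*m^4 + 4.2504*m^3 + 25.611*m^2 - 25.2376*m - 15.7754)/(8.4681*m^4 - 28.1106*m^3 + 43.8735*m^2 - 34.0998*m + 12.4609)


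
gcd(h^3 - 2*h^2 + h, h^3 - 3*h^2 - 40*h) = h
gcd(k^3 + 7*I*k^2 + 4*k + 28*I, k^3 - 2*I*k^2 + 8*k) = k + 2*I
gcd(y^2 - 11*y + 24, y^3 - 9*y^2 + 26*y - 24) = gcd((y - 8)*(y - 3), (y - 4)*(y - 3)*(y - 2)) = y - 3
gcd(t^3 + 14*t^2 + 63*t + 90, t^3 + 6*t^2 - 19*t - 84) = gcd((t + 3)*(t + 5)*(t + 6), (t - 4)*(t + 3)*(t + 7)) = t + 3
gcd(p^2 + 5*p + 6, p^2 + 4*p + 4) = p + 2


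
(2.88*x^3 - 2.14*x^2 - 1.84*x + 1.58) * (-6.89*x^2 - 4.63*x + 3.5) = -19.8432*x^5 + 1.4102*x^4 + 32.6658*x^3 - 9.857*x^2 - 13.7554*x + 5.53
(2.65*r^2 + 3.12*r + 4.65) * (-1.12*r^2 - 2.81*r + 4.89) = -2.968*r^4 - 10.9409*r^3 - 1.0167*r^2 + 2.1903*r + 22.7385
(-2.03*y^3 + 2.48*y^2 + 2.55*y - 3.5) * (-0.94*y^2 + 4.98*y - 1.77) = 1.9082*y^5 - 12.4406*y^4 + 13.5465*y^3 + 11.5994*y^2 - 21.9435*y + 6.195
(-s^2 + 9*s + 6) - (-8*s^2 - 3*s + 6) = 7*s^2 + 12*s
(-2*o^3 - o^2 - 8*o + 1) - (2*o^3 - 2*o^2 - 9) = -4*o^3 + o^2 - 8*o + 10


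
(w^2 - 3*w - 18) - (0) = w^2 - 3*w - 18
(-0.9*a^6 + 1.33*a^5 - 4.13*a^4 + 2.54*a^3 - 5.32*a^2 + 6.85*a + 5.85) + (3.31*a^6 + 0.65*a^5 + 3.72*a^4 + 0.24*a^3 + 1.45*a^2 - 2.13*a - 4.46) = 2.41*a^6 + 1.98*a^5 - 0.41*a^4 + 2.78*a^3 - 3.87*a^2 + 4.72*a + 1.39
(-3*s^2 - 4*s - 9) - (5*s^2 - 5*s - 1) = -8*s^2 + s - 8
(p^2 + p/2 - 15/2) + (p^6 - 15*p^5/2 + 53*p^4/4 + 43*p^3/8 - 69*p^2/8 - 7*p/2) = p^6 - 15*p^5/2 + 53*p^4/4 + 43*p^3/8 - 61*p^2/8 - 3*p - 15/2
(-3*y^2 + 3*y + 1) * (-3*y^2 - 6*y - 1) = 9*y^4 + 9*y^3 - 18*y^2 - 9*y - 1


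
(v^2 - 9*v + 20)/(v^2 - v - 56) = (-v^2 + 9*v - 20)/(-v^2 + v + 56)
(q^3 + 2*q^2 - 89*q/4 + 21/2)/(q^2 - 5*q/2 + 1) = (q^2 + 5*q/2 - 21)/(q - 2)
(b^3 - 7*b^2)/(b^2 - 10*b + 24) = b^2*(b - 7)/(b^2 - 10*b + 24)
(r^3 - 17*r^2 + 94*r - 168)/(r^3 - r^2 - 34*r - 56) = (r^2 - 10*r + 24)/(r^2 + 6*r + 8)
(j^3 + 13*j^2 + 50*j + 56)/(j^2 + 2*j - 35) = (j^2 + 6*j + 8)/(j - 5)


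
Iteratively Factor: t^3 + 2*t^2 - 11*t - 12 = (t - 3)*(t^2 + 5*t + 4) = (t - 3)*(t + 4)*(t + 1)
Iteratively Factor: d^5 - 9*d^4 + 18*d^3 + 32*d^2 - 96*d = (d - 4)*(d^4 - 5*d^3 - 2*d^2 + 24*d) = (d - 4)^2*(d^3 - d^2 - 6*d) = (d - 4)^2*(d - 3)*(d^2 + 2*d) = d*(d - 4)^2*(d - 3)*(d + 2)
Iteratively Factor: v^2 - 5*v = (v)*(v - 5)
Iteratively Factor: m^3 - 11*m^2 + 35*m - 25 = (m - 1)*(m^2 - 10*m + 25) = (m - 5)*(m - 1)*(m - 5)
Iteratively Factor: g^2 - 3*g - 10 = (g + 2)*(g - 5)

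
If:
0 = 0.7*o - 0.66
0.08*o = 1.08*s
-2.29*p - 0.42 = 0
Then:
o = 0.94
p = -0.18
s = 0.07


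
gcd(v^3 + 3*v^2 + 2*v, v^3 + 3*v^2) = v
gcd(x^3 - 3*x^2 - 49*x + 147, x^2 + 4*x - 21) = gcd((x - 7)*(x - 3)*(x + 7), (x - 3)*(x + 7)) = x^2 + 4*x - 21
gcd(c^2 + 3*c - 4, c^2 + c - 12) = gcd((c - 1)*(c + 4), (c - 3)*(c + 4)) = c + 4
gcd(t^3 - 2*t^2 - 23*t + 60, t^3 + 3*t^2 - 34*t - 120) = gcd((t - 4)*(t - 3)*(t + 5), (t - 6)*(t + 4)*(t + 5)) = t + 5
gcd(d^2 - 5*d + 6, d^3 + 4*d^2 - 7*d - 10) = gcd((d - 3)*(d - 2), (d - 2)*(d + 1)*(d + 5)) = d - 2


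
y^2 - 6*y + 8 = (y - 4)*(y - 2)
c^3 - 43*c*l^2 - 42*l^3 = (c - 7*l)*(c + l)*(c + 6*l)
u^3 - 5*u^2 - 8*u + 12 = (u - 6)*(u - 1)*(u + 2)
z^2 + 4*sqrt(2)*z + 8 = (z + 2*sqrt(2))^2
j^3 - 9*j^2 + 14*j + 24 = (j - 6)*(j - 4)*(j + 1)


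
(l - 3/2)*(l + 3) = l^2 + 3*l/2 - 9/2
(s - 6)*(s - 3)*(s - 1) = s^3 - 10*s^2 + 27*s - 18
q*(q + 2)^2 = q^3 + 4*q^2 + 4*q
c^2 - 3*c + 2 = (c - 2)*(c - 1)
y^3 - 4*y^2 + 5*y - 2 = (y - 2)*(y - 1)^2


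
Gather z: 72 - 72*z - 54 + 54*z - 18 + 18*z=0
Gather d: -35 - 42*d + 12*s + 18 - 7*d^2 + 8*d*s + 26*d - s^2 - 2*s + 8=-7*d^2 + d*(8*s - 16) - s^2 + 10*s - 9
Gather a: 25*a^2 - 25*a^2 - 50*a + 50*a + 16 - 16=0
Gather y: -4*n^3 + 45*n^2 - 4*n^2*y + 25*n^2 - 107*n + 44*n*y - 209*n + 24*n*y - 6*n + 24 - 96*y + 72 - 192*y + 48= -4*n^3 + 70*n^2 - 322*n + y*(-4*n^2 + 68*n - 288) + 144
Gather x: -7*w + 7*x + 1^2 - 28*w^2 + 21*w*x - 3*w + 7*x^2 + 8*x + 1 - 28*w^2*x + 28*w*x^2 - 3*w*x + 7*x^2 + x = -28*w^2 - 10*w + x^2*(28*w + 14) + x*(-28*w^2 + 18*w + 16) + 2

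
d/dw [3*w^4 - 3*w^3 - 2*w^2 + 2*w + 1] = 12*w^3 - 9*w^2 - 4*w + 2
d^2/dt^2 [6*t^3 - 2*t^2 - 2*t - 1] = 36*t - 4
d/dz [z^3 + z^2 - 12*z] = 3*z^2 + 2*z - 12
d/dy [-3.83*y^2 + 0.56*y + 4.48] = 0.56 - 7.66*y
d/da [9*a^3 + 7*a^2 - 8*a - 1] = 27*a^2 + 14*a - 8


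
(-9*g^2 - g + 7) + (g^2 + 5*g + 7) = -8*g^2 + 4*g + 14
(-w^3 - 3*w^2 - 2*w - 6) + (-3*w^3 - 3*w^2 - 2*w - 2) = -4*w^3 - 6*w^2 - 4*w - 8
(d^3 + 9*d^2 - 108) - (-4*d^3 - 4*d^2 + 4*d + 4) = 5*d^3 + 13*d^2 - 4*d - 112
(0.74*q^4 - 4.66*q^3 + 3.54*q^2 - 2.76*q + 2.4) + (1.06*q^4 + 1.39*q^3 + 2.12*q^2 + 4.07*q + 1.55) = 1.8*q^4 - 3.27*q^3 + 5.66*q^2 + 1.31*q + 3.95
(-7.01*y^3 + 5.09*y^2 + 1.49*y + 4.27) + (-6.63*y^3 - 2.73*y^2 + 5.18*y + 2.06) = -13.64*y^3 + 2.36*y^2 + 6.67*y + 6.33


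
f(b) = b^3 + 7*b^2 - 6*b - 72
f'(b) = 3*b^2 + 14*b - 6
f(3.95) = 75.15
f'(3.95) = 96.11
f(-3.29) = -12.10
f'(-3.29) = -19.59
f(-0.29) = -69.70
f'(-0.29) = -9.81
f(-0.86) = -62.30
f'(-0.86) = -15.82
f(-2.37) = -31.77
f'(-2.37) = -22.33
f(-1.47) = -51.23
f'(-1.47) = -20.10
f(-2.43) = -30.43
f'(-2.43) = -22.31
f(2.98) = -1.25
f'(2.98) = 62.36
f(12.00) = 2592.00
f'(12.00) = 594.00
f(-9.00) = -180.00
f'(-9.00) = 111.00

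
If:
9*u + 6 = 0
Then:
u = -2/3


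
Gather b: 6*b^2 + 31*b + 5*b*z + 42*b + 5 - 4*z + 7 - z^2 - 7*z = 6*b^2 + b*(5*z + 73) - z^2 - 11*z + 12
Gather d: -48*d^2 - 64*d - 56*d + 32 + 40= -48*d^2 - 120*d + 72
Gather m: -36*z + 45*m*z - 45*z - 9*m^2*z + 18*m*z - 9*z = -9*m^2*z + 63*m*z - 90*z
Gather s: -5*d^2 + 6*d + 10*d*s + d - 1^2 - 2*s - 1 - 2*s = -5*d^2 + 7*d + s*(10*d - 4) - 2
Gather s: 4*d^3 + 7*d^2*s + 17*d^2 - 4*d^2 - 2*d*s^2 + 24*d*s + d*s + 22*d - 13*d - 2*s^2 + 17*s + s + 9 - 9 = 4*d^3 + 13*d^2 + 9*d + s^2*(-2*d - 2) + s*(7*d^2 + 25*d + 18)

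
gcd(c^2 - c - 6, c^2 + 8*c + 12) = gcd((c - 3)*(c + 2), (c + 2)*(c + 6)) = c + 2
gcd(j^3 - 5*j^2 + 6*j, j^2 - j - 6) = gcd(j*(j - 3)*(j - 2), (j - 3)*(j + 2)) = j - 3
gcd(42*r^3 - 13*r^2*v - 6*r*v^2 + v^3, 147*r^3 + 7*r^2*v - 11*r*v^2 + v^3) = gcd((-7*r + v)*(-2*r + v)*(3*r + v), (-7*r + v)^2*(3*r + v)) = 21*r^2 + 4*r*v - v^2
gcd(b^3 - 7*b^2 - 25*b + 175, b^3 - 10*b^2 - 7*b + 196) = b - 7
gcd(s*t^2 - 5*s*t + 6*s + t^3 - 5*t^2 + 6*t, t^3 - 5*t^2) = 1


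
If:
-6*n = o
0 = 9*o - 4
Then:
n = -2/27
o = 4/9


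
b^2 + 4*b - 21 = (b - 3)*(b + 7)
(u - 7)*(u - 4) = u^2 - 11*u + 28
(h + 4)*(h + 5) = h^2 + 9*h + 20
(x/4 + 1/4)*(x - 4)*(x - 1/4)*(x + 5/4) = x^4/4 - x^3/2 - 117*x^2/64 - 49*x/64 + 5/16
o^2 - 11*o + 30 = (o - 6)*(o - 5)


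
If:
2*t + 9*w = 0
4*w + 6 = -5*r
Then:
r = -4*w/5 - 6/5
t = -9*w/2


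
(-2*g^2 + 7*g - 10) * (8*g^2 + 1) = -16*g^4 + 56*g^3 - 82*g^2 + 7*g - 10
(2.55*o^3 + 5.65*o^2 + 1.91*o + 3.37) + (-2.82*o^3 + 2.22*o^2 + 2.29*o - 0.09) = -0.27*o^3 + 7.87*o^2 + 4.2*o + 3.28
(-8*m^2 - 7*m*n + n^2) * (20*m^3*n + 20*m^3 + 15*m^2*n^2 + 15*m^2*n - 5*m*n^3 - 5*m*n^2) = -160*m^5*n - 160*m^5 - 260*m^4*n^2 - 260*m^4*n - 45*m^3*n^3 - 45*m^3*n^2 + 50*m^2*n^4 + 50*m^2*n^3 - 5*m*n^5 - 5*m*n^4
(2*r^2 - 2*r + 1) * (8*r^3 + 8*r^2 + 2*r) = 16*r^5 - 4*r^3 + 4*r^2 + 2*r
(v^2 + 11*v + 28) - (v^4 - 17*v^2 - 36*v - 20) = -v^4 + 18*v^2 + 47*v + 48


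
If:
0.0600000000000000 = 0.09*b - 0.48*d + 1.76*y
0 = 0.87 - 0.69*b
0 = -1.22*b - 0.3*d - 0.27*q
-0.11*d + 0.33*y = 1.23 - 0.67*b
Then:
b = 1.26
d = -19.76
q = 16.26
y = -5.42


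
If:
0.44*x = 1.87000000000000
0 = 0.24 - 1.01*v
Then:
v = 0.24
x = 4.25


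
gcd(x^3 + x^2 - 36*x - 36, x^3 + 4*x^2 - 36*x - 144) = x^2 - 36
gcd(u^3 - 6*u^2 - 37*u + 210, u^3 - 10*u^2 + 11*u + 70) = u^2 - 12*u + 35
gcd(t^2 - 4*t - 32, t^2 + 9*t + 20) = t + 4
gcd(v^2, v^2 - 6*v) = v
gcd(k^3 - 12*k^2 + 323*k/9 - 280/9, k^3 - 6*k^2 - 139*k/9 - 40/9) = k - 8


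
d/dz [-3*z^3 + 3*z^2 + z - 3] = -9*z^2 + 6*z + 1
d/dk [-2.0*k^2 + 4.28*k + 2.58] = 4.28 - 4.0*k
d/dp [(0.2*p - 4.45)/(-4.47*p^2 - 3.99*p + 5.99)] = (0.894*p^2 - 39.783*p - 16.5575)/(19.9809*p^4 + 35.6706*p^3 - 37.6305*p^2 - 47.8002*p + 35.8801)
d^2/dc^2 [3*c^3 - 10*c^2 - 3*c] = 18*c - 20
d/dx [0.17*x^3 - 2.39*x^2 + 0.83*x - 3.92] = 0.51*x^2 - 4.78*x + 0.83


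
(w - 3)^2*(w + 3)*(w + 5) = w^4 + 2*w^3 - 24*w^2 - 18*w + 135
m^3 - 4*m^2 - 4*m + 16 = (m - 4)*(m - 2)*(m + 2)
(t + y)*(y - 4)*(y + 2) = t*y^2 - 2*t*y - 8*t + y^3 - 2*y^2 - 8*y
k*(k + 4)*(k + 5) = k^3 + 9*k^2 + 20*k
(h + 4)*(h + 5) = h^2 + 9*h + 20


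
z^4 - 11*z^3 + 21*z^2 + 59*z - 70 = (z - 7)*(z - 5)*(z - 1)*(z + 2)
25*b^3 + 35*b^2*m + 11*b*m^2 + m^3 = (b + m)*(5*b + m)^2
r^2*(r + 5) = r^3 + 5*r^2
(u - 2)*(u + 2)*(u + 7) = u^3 + 7*u^2 - 4*u - 28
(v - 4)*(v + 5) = v^2 + v - 20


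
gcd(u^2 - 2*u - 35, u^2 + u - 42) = 1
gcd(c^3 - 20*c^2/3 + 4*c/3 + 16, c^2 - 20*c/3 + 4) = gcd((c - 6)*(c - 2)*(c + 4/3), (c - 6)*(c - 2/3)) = c - 6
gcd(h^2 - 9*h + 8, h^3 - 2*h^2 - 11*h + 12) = h - 1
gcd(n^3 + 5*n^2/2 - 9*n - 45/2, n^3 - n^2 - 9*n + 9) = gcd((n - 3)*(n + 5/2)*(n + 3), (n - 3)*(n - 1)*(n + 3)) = n^2 - 9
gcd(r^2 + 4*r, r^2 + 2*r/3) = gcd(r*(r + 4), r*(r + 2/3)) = r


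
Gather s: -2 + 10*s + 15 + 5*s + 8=15*s + 21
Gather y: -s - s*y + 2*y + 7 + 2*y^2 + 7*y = -s + 2*y^2 + y*(9 - s) + 7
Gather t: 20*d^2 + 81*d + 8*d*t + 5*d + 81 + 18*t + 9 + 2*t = 20*d^2 + 86*d + t*(8*d + 20) + 90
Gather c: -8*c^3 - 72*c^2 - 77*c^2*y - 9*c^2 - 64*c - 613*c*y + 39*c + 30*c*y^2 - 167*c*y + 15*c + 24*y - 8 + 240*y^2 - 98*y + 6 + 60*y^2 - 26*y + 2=-8*c^3 + c^2*(-77*y - 81) + c*(30*y^2 - 780*y - 10) + 300*y^2 - 100*y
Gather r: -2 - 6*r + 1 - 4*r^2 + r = -4*r^2 - 5*r - 1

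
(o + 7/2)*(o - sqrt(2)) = o^2 - sqrt(2)*o + 7*o/2 - 7*sqrt(2)/2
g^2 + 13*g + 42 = (g + 6)*(g + 7)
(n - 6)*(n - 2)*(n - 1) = n^3 - 9*n^2 + 20*n - 12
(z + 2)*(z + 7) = z^2 + 9*z + 14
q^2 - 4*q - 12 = (q - 6)*(q + 2)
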